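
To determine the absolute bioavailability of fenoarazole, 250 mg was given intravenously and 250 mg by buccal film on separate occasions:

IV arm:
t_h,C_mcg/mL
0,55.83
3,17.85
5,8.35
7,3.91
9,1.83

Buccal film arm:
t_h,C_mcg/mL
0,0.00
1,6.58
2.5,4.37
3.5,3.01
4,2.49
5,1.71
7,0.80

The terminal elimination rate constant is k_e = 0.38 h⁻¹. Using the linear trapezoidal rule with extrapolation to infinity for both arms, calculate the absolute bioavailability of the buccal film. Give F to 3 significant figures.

Trapezoidal AUC_0→9 (IV):
  [0→3]: (55.83+17.85)/2 × 3 = 110.52
  [3→5]: (17.85+8.35)/2 × 2 = 26.2
  [5→7]: (8.35+3.91)/2 × 2 = 12.26
  [7→9]: (3.91+1.83)/2 × 2 = 5.74
  Sum = 154.72 mcg/mL·h
IV tail: 1.83/0.38 = 4.816; AUC_iv,0→∞ = 154.72 + 4.816 = 159.536 mcg/mL·h
Trapezoidal AUC_0→7 (buccal film):
  [0→1]: (0.00+6.58)/2 × 1 = 3.29
  [1→2.5]: (6.58+4.37)/2 × 1.5 = 8.2125
  [2.5→3.5]: (4.37+3.01)/2 × 1 = 3.69
  [3.5→4]: (3.01+2.49)/2 × 0.5 = 1.375
  [4→5]: (2.49+1.71)/2 × 1 = 2.1
  [5→7]: (1.71+0.80)/2 × 2 = 2.51
  Sum = 21.1775 mcg/mL·h
buccal film tail: 0.80/0.38 = 2.105; AUC_ev,0→∞ = 21.1775 + 2.105 = 23.2825 mcg/mL·h
F = (AUC_ev/D_ev)/(AUC_iv/D_iv) = (23.2825/250)/(159.536/250) = 0.09313/0.638144 = 0.1459

F = 0.146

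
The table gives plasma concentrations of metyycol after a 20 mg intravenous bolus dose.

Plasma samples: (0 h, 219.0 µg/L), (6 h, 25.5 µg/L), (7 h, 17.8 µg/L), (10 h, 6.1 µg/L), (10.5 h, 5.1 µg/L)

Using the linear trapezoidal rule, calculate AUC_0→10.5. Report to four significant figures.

Trapezoidal AUC_0→10.5:
  [0→6]: (219.0+25.5)/2 × 6 = 733.5
  [6→7]: (25.5+17.8)/2 × 1 = 21.65
  [7→10]: (17.8+6.1)/2 × 3 = 35.85
  [10→10.5]: (6.1+5.1)/2 × 0.5 = 2.8
  Sum = 793.8 µg/L·h

AUC = 793.8 µg/L·h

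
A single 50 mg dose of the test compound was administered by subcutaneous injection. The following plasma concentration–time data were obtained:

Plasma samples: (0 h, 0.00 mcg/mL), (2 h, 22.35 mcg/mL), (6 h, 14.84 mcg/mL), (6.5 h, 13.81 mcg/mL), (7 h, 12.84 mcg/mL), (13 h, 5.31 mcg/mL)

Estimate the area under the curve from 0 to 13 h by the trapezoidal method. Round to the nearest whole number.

AUC = 165 mcg/mL·h

Trapezoidal AUC_0→13:
  [0→2]: (0.00+22.35)/2 × 2 = 22.35
  [2→6]: (22.35+14.84)/2 × 4 = 74.38
  [6→6.5]: (14.84+13.81)/2 × 0.5 = 7.1625
  [6.5→7]: (13.81+12.84)/2 × 0.5 = 6.6625
  [7→13]: (12.84+5.31)/2 × 6 = 54.45
  Sum = 165.005 mcg/mL·h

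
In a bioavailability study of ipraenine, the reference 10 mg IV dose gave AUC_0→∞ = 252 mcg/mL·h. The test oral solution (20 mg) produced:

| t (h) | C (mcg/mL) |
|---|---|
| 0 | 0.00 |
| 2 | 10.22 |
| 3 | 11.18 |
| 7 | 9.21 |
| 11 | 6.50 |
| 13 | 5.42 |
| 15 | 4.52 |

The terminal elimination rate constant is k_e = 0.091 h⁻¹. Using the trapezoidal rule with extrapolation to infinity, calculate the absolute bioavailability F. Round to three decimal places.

F = 0.327

Trapezoidal AUC_0→15 (oral solution):
  [0→2]: (0.00+10.22)/2 × 2 = 10.22
  [2→3]: (10.22+11.18)/2 × 1 = 10.7
  [3→7]: (11.18+9.21)/2 × 4 = 40.78
  [7→11]: (9.21+6.50)/2 × 4 = 31.42
  [11→13]: (6.50+5.42)/2 × 2 = 11.92
  [13→15]: (5.42+4.52)/2 × 2 = 9.94
  Sum = 114.98 mcg/mL·h
Tail: C_last/k_e = 4.52/0.091 = 49.670
AUC_0→∞ (oral solution) = 114.98 + 49.670 = 164.65 mcg/mL·h
F = (AUC_ev/D_ev)/(AUC_iv/D_iv) = (164.65/20)/(252/10) = 8.2325/25.2 = 0.3267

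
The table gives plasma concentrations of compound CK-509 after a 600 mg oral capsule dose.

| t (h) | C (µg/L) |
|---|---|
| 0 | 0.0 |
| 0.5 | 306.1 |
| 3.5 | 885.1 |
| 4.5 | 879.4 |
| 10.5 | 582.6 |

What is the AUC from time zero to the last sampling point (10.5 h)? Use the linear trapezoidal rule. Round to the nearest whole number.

AUC = 7132 µg/L·h

Trapezoidal AUC_0→10.5:
  [0→0.5]: (0.0+306.1)/2 × 0.5 = 76.525
  [0.5→3.5]: (306.1+885.1)/2 × 3 = 1786.8
  [3.5→4.5]: (885.1+879.4)/2 × 1 = 882.25
  [4.5→10.5]: (879.4+582.6)/2 × 6 = 4386.0
  Sum = 7131.575 µg/L·h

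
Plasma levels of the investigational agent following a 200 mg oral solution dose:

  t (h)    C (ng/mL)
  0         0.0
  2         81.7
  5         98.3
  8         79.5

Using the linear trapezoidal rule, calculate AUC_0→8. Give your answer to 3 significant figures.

Trapezoidal AUC_0→8:
  [0→2]: (0.0+81.7)/2 × 2 = 81.7
  [2→5]: (81.7+98.3)/2 × 3 = 270.0
  [5→8]: (98.3+79.5)/2 × 3 = 266.7
  Sum = 618.4 ng/mL·h

AUC = 618 ng/mL·h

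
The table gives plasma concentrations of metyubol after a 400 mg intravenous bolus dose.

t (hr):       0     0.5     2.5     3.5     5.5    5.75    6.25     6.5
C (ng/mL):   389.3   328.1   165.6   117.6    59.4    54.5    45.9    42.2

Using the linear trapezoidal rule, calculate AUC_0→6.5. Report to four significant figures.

Trapezoidal AUC_0→6.5:
  [0→0.5]: (389.3+328.1)/2 × 0.5 = 179.35
  [0.5→2.5]: (328.1+165.6)/2 × 2 = 493.7
  [2.5→3.5]: (165.6+117.6)/2 × 1 = 141.6
  [3.5→5.5]: (117.6+59.4)/2 × 2 = 177.0
  [5.5→5.75]: (59.4+54.5)/2 × 0.25 = 14.2375
  [5.75→6.25]: (54.5+45.9)/2 × 0.5 = 25.1
  [6.25→6.5]: (45.9+42.2)/2 × 0.25 = 11.0125
  Sum = 1042.0 ng/mL·hr

AUC = 1042 ng/mL·hr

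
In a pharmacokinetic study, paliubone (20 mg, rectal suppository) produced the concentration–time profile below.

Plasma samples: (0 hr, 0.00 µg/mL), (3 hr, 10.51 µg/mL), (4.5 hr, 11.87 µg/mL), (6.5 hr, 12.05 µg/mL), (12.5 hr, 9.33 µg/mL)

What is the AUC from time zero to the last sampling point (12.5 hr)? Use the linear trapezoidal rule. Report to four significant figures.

Trapezoidal AUC_0→12.5:
  [0→3]: (0.00+10.51)/2 × 3 = 15.765
  [3→4.5]: (10.51+11.87)/2 × 1.5 = 16.785
  [4.5→6.5]: (11.87+12.05)/2 × 2 = 23.92
  [6.5→12.5]: (12.05+9.33)/2 × 6 = 64.14
  Sum = 120.61 µg/mL·hr

AUC = 120.6 µg/mL·hr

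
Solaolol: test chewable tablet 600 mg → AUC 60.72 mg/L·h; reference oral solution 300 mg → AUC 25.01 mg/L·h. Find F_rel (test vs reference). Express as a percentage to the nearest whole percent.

F_rel = (AUC_test/D_test) / (AUC_ref/D_ref)
      = (60.72/600) / (25.01/300)
      = 0.1012 / 0.0833667 = 1.2139 = 121.39%

F_rel = 121%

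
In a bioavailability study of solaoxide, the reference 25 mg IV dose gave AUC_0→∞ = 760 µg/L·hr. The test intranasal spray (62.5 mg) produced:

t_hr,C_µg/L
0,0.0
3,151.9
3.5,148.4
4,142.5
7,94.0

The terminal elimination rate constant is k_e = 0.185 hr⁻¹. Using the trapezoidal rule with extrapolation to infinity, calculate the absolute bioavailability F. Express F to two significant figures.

F = 0.65

Trapezoidal AUC_0→7 (intranasal spray):
  [0→3]: (0.0+151.9)/2 × 3 = 227.85
  [3→3.5]: (151.9+148.4)/2 × 0.5 = 75.075
  [3.5→4]: (148.4+142.5)/2 × 0.5 = 72.725
  [4→7]: (142.5+94.0)/2 × 3 = 354.75
  Sum = 730.4 µg/L·hr
Tail: C_last/k_e = 94.0/0.185 = 508.108
AUC_0→∞ (intranasal spray) = 730.4 + 508.108 = 1238.508 µg/L·hr
F = (AUC_ev/D_ev)/(AUC_iv/D_iv) = (1238.508/62.5)/(760/25) = 19.816128/30.4 = 0.6518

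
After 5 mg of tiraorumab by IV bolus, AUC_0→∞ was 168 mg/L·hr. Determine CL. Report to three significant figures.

CL = Dose_iv / AUC_0→∞
   = 5 / 168 = 0.0297619 L/hr

CL = 0.0298 L/hr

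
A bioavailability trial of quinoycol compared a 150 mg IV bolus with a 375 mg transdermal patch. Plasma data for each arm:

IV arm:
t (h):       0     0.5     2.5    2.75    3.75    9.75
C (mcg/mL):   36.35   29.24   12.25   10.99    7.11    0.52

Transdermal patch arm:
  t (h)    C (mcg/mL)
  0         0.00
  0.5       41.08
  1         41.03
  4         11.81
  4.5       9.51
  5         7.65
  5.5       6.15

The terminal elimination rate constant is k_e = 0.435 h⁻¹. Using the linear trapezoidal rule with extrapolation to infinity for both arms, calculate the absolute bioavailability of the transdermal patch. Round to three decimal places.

Trapezoidal AUC_0→9.75 (IV):
  [0→0.5]: (36.35+29.24)/2 × 0.5 = 16.3975
  [0.5→2.5]: (29.24+12.25)/2 × 2 = 41.49
  [2.5→2.75]: (12.25+10.99)/2 × 0.25 = 2.905
  [2.75→3.75]: (10.99+7.11)/2 × 1 = 9.05
  [3.75→9.75]: (7.11+0.52)/2 × 6 = 22.89
  Sum = 92.7325 mcg/mL·h
IV tail: 0.52/0.435 = 1.195; AUC_iv,0→∞ = 92.7325 + 1.195 = 93.9275 mcg/mL·h
Trapezoidal AUC_0→5.5 (transdermal patch):
  [0→0.5]: (0.00+41.08)/2 × 0.5 = 10.27
  [0.5→1]: (41.08+41.03)/2 × 0.5 = 20.5275
  [1→4]: (41.03+11.81)/2 × 3 = 79.26
  [4→4.5]: (11.81+9.51)/2 × 0.5 = 5.33
  [4.5→5]: (9.51+7.65)/2 × 0.5 = 4.29
  [5→5.5]: (7.65+6.15)/2 × 0.5 = 3.45
  Sum = 123.1275 mcg/mL·h
transdermal patch tail: 6.15/0.435 = 14.138; AUC_ev,0→∞ = 123.1275 + 14.138 = 137.2655 mcg/mL·h
F = (AUC_ev/D_ev)/(AUC_iv/D_iv) = (137.2655/375)/(93.9275/150) = 0.366041/0.626183 = 0.5846

F = 0.585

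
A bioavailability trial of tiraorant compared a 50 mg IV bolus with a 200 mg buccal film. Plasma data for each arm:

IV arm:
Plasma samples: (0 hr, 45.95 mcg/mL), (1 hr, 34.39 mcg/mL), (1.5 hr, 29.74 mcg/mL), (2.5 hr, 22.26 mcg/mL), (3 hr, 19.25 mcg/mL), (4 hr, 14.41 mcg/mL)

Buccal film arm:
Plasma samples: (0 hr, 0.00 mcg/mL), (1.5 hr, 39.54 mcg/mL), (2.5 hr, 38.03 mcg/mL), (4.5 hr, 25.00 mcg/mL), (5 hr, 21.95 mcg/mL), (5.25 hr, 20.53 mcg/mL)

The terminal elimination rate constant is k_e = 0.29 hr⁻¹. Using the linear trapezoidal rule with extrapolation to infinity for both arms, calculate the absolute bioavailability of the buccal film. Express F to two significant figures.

Trapezoidal AUC_0→4 (IV):
  [0→1]: (45.95+34.39)/2 × 1 = 40.17
  [1→1.5]: (34.39+29.74)/2 × 0.5 = 16.0325
  [1.5→2.5]: (29.74+22.26)/2 × 1 = 26.0
  [2.5→3]: (22.26+19.25)/2 × 0.5 = 10.3775
  [3→4]: (19.25+14.41)/2 × 1 = 16.83
  Sum = 109.41 mcg/mL·hr
IV tail: 14.41/0.29 = 49.690; AUC_iv,0→∞ = 109.41 + 49.690 = 159.1 mcg/mL·hr
Trapezoidal AUC_0→5.25 (buccal film):
  [0→1.5]: (0.00+39.54)/2 × 1.5 = 29.655
  [1.5→2.5]: (39.54+38.03)/2 × 1 = 38.785
  [2.5→4.5]: (38.03+25.00)/2 × 2 = 63.03
  [4.5→5]: (25.00+21.95)/2 × 0.5 = 11.7375
  [5→5.25]: (21.95+20.53)/2 × 0.25 = 5.31
  Sum = 148.5175 mcg/mL·hr
buccal film tail: 20.53/0.29 = 70.793; AUC_ev,0→∞ = 148.5175 + 70.793 = 219.3105 mcg/mL·hr
F = (AUC_ev/D_ev)/(AUC_iv/D_iv) = (219.3105/200)/(159.1/50) = 1.0965525/3.182 = 0.3446

F = 0.34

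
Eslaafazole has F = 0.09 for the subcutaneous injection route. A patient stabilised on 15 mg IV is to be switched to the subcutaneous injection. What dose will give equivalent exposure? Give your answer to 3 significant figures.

For equal systemic exposure: F × D_ev = D_iv
D_ev = D_iv / F = 15 / 0.09 = 166.667 mg

D_subcutaneous = 167 mg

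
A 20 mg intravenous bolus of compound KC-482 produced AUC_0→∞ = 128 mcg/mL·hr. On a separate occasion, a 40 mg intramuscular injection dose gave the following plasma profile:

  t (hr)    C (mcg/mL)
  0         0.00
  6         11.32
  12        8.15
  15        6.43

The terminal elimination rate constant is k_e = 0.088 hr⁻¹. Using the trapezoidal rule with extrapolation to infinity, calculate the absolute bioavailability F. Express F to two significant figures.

Trapezoidal AUC_0→15 (intramuscular injection):
  [0→6]: (0.00+11.32)/2 × 6 = 33.96
  [6→12]: (11.32+8.15)/2 × 6 = 58.41
  [12→15]: (8.15+6.43)/2 × 3 = 21.87
  Sum = 114.24 mcg/mL·hr
Tail: C_last/k_e = 6.43/0.088 = 73.068
AUC_0→∞ (intramuscular injection) = 114.24 + 73.068 = 187.308 mcg/mL·hr
F = (AUC_ev/D_ev)/(AUC_iv/D_iv) = (187.308/40)/(128/20) = 4.6827/6.4 = 0.7317

F = 0.73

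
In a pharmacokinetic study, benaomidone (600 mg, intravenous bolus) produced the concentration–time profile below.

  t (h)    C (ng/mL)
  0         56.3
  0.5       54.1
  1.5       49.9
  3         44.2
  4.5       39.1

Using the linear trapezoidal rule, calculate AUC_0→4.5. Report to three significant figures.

AUC = 213 ng/mL·h

Trapezoidal AUC_0→4.5:
  [0→0.5]: (56.3+54.1)/2 × 0.5 = 27.6
  [0.5→1.5]: (54.1+49.9)/2 × 1 = 52.0
  [1.5→3]: (49.9+44.2)/2 × 1.5 = 70.575
  [3→4.5]: (44.2+39.1)/2 × 1.5 = 62.475
  Sum = 212.65 ng/mL·h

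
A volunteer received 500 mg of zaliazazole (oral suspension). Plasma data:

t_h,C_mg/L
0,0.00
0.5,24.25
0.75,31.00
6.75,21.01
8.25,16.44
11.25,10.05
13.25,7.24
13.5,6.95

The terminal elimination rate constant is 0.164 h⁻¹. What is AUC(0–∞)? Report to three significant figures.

Trapezoidal AUC_0→13.5:
  [0→0.5]: (0.00+24.25)/2 × 0.5 = 6.0625
  [0.5→0.75]: (24.25+31.00)/2 × 0.25 = 6.90625
  [0.75→6.75]: (31.00+21.01)/2 × 6 = 156.03
  [6.75→8.25]: (21.01+16.44)/2 × 1.5 = 28.0875
  [8.25→11.25]: (16.44+10.05)/2 × 3 = 39.735
  [11.25→13.25]: (10.05+7.24)/2 × 2 = 17.29
  [13.25→13.5]: (7.24+6.95)/2 × 0.25 = 1.77375
  Sum = 255.885 mg/L·h
Extrapolated tail: C_last / k_e = 6.95 / 0.164 = 42.378
AUC_0→∞ = 255.885 + 42.378 = 298.263 mg/L·h

AUC = 298 mg/L·h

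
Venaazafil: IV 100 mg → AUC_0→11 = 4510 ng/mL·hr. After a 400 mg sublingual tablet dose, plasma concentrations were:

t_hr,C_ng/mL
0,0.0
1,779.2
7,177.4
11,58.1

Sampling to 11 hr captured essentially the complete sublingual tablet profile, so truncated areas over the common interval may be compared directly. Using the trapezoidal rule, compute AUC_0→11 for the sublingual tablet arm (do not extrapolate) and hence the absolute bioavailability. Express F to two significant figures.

Trapezoidal AUC_0→11 (sublingual tablet):
  [0→1]: (0.0+779.2)/2 × 1 = 389.6
  [1→7]: (779.2+177.4)/2 × 6 = 2869.8
  [7→11]: (177.4+58.1)/2 × 4 = 471.0
  Sum = 3730.4 ng/mL·hr
F = (AUC_ev/D_ev)/(AUC_iv/D_iv) = (3730.4/400)/(4510/100) = 9.326/45.1 = 0.2068

F = 0.21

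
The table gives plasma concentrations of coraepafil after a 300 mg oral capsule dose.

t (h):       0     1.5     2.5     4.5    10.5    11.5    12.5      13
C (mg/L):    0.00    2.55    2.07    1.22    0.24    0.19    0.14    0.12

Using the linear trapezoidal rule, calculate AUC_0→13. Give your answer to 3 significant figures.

AUC = 12.3 mg/L·h

Trapezoidal AUC_0→13:
  [0→1.5]: (0.00+2.55)/2 × 1.5 = 1.9125
  [1.5→2.5]: (2.55+2.07)/2 × 1 = 2.31
  [2.5→4.5]: (2.07+1.22)/2 × 2 = 3.29
  [4.5→10.5]: (1.22+0.24)/2 × 6 = 4.38
  [10.5→11.5]: (0.24+0.19)/2 × 1 = 0.215
  [11.5→12.5]: (0.19+0.14)/2 × 1 = 0.165
  [12.5→13]: (0.14+0.12)/2 × 0.5 = 0.065
  Sum = 12.3375 mg/L·h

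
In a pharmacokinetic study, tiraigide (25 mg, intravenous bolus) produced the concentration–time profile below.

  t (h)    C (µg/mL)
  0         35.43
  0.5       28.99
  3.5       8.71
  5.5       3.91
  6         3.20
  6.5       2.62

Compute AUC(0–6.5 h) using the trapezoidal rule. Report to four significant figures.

AUC = 88.51 µg/mL·h

Trapezoidal AUC_0→6.5:
  [0→0.5]: (35.43+28.99)/2 × 0.5 = 16.105
  [0.5→3.5]: (28.99+8.71)/2 × 3 = 56.55
  [3.5→5.5]: (8.71+3.91)/2 × 2 = 12.62
  [5.5→6]: (3.91+3.20)/2 × 0.5 = 1.7775
  [6→6.5]: (3.20+2.62)/2 × 0.5 = 1.455
  Sum = 88.5075 µg/mL·h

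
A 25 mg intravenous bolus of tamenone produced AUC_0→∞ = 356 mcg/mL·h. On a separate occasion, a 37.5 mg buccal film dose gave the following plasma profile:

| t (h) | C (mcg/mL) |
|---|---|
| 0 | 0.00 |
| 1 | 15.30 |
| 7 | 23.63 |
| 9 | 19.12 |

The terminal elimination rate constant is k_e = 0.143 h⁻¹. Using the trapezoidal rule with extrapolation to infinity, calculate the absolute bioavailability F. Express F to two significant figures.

Trapezoidal AUC_0→9 (buccal film):
  [0→1]: (0.00+15.30)/2 × 1 = 7.65
  [1→7]: (15.30+23.63)/2 × 6 = 116.79
  [7→9]: (23.63+19.12)/2 × 2 = 42.75
  Sum = 167.19 mcg/mL·h
Tail: C_last/k_e = 19.12/0.143 = 133.706
AUC_0→∞ (buccal film) = 167.19 + 133.706 = 300.896 mcg/mL·h
F = (AUC_ev/D_ev)/(AUC_iv/D_iv) = (300.896/37.5)/(356/25) = 8.02389/14.24 = 0.5635

F = 0.56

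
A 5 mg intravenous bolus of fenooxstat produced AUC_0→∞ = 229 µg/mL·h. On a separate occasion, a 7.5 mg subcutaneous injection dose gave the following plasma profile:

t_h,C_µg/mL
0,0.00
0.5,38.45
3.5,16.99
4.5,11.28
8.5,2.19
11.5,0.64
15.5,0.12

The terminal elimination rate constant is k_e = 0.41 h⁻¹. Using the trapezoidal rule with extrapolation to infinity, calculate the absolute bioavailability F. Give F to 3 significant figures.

Trapezoidal AUC_0→15.5 (subcutaneous injection):
  [0→0.5]: (0.00+38.45)/2 × 0.5 = 9.6125
  [0.5→3.5]: (38.45+16.99)/2 × 3 = 83.16
  [3.5→4.5]: (16.99+11.28)/2 × 1 = 14.135
  [4.5→8.5]: (11.28+2.19)/2 × 4 = 26.94
  [8.5→11.5]: (2.19+0.64)/2 × 3 = 4.245
  [11.5→15.5]: (0.64+0.12)/2 × 4 = 1.52
  Sum = 139.6125 µg/mL·h
Tail: C_last/k_e = 0.12/0.41 = 0.293
AUC_0→∞ (subcutaneous injection) = 139.6125 + 0.293 = 139.9055 µg/mL·h
F = (AUC_ev/D_ev)/(AUC_iv/D_iv) = (139.9055/7.5)/(229/5) = 18.6541/45.8 = 0.4073

F = 0.407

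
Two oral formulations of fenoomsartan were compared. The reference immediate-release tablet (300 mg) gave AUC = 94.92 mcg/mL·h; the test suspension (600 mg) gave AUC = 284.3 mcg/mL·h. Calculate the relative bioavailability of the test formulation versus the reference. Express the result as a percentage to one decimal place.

F_rel = 149.8%

F_rel = (AUC_test/D_test) / (AUC_ref/D_ref)
      = (284.3/600) / (94.92/300)
      = 0.473833 / 0.3164 = 1.4976 = 149.76%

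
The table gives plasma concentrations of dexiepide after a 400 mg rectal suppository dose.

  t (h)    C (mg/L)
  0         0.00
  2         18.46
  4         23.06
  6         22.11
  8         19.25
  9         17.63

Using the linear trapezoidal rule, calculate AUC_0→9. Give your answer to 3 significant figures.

Trapezoidal AUC_0→9:
  [0→2]: (0.00+18.46)/2 × 2 = 18.46
  [2→4]: (18.46+23.06)/2 × 2 = 41.52
  [4→6]: (23.06+22.11)/2 × 2 = 45.17
  [6→8]: (22.11+19.25)/2 × 2 = 41.36
  [8→9]: (19.25+17.63)/2 × 1 = 18.44
  Sum = 164.95 mg/L·h

AUC = 165 mg/L·h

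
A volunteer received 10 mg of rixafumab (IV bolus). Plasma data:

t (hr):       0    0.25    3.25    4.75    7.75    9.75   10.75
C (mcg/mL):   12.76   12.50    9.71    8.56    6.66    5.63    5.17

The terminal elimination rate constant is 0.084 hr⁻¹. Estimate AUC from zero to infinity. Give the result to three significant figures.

Trapezoidal AUC_0→10.75:
  [0→0.25]: (12.76+12.50)/2 × 0.25 = 3.1575
  [0.25→3.25]: (12.50+9.71)/2 × 3 = 33.315
  [3.25→4.75]: (9.71+8.56)/2 × 1.5 = 13.7025
  [4.75→7.75]: (8.56+6.66)/2 × 3 = 22.83
  [7.75→9.75]: (6.66+5.63)/2 × 2 = 12.29
  [9.75→10.75]: (5.63+5.17)/2 × 1 = 5.4
  Sum = 90.695 mcg/mL·hr
Extrapolated tail: C_last / k_e = 5.17 / 0.084 = 61.548
AUC_0→∞ = 90.695 + 61.548 = 152.243 mcg/mL·hr

AUC = 152 mcg/mL·hr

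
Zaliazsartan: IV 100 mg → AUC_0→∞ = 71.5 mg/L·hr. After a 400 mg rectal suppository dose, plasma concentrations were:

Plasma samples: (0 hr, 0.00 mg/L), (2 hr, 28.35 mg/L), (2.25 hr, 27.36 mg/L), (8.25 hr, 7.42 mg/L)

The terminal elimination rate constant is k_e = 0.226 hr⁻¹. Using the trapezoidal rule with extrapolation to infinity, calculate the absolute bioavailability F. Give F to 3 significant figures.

F = 0.603

Trapezoidal AUC_0→8.25 (rectal suppository):
  [0→2]: (0.00+28.35)/2 × 2 = 28.35
  [2→2.25]: (28.35+27.36)/2 × 0.25 = 6.96375
  [2.25→8.25]: (27.36+7.42)/2 × 6 = 104.34
  Sum = 139.65375 mg/L·hr
Tail: C_last/k_e = 7.42/0.226 = 32.832
AUC_0→∞ (rectal suppository) = 139.65375 + 32.832 = 172.48575 mg/L·hr
F = (AUC_ev/D_ev)/(AUC_iv/D_iv) = (172.48575/400)/(71.5/100) = 0.431214/0.715 = 0.6031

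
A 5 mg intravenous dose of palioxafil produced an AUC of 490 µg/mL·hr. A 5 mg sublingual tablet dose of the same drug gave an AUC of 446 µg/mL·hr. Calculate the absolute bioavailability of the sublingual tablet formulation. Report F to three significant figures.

F = 0.910

F = (AUC_ev / D_ev) / (AUC_iv / D_iv)
  = (446/5) / (490/5)
  = 89.2 / 98 = 0.9102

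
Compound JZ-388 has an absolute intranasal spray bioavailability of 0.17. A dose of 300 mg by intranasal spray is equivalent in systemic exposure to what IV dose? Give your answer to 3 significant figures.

Systemic exposure from an extravascular dose = F × D_ev, so the equivalent IV dose is F × D_ev.
D_iv = F × D_ev = 0.17 × 300 = 51 mg

D_iv = 51.0 mg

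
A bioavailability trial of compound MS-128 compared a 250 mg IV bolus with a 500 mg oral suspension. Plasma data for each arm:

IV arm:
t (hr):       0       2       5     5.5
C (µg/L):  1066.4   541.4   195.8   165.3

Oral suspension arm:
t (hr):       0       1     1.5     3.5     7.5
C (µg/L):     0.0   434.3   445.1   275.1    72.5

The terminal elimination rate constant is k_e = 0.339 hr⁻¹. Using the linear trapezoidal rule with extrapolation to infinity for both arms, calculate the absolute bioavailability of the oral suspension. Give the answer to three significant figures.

F = 0.314

Trapezoidal AUC_0→5.5 (IV):
  [0→2]: (1066.4+541.4)/2 × 2 = 1607.8
  [2→5]: (541.4+195.8)/2 × 3 = 1105.8
  [5→5.5]: (195.8+165.3)/2 × 0.5 = 90.275
  Sum = 2803.875 µg/L·hr
IV tail: 165.3/0.339 = 487.611; AUC_iv,0→∞ = 2803.875 + 487.611 = 3291.486 µg/L·hr
Trapezoidal AUC_0→7.5 (oral suspension):
  [0→1]: (0.0+434.3)/2 × 1 = 217.15
  [1→1.5]: (434.3+445.1)/2 × 0.5 = 219.85
  [1.5→3.5]: (445.1+275.1)/2 × 2 = 720.2
  [3.5→7.5]: (275.1+72.5)/2 × 4 = 695.2
  Sum = 1852.4 µg/L·hr
oral suspension tail: 72.5/0.339 = 213.864; AUC_ev,0→∞ = 1852.4 + 213.864 = 2066.264 µg/L·hr
F = (AUC_ev/D_ev)/(AUC_iv/D_iv) = (2066.264/500)/(3291.486/250) = 4.132528/13.165944 = 0.3139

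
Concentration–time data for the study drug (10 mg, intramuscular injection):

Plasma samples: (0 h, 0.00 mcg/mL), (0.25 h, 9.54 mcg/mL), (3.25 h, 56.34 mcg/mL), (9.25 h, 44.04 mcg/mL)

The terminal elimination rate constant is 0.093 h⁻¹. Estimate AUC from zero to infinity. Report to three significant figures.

AUC = 875 mcg/mL·h

Trapezoidal AUC_0→9.25:
  [0→0.25]: (0.00+9.54)/2 × 0.25 = 1.1925
  [0.25→3.25]: (9.54+56.34)/2 × 3 = 98.82
  [3.25→9.25]: (56.34+44.04)/2 × 6 = 301.14
  Sum = 401.1525 mcg/mL·h
Extrapolated tail: C_last / k_e = 44.04 / 0.093 = 473.548
AUC_0→∞ = 401.1525 + 473.548 = 874.7005 mcg/mL·h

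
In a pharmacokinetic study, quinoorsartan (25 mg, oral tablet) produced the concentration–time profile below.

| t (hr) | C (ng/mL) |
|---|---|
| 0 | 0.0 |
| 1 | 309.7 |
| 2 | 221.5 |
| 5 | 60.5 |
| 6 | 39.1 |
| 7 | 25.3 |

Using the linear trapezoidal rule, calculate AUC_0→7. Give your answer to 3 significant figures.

AUC = 925 ng/mL·hr

Trapezoidal AUC_0→7:
  [0→1]: (0.0+309.7)/2 × 1 = 154.85
  [1→2]: (309.7+221.5)/2 × 1 = 265.6
  [2→5]: (221.5+60.5)/2 × 3 = 423.0
  [5→6]: (60.5+39.1)/2 × 1 = 49.8
  [6→7]: (39.1+25.3)/2 × 1 = 32.2
  Sum = 925.45 ng/mL·hr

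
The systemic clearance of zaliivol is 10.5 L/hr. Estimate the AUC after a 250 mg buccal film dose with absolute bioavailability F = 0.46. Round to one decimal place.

AUC_0→∞ = F × Dose / CL
        = 0.46 × 250 / 10.5 = 10.9524 mg/L·hr

AUC = 11.0 mg/L·hr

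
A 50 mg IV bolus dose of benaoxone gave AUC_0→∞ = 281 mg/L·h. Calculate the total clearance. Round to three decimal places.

CL = 0.178 L/h

CL = Dose_iv / AUC_0→∞
   = 50 / 281 = 0.177936 L/h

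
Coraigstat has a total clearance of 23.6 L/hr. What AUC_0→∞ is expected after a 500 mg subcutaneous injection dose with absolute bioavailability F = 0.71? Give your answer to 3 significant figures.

AUC_0→∞ = F × Dose / CL
        = 0.71 × 500 / 23.6 = 15.0424 mg/L·hr

AUC = 15.0 mg/L·hr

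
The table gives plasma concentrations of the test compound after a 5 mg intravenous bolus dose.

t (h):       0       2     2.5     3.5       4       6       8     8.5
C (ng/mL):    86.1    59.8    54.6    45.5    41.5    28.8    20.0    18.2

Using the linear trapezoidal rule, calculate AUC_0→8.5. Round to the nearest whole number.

Trapezoidal AUC_0→8.5:
  [0→2]: (86.1+59.8)/2 × 2 = 145.9
  [2→2.5]: (59.8+54.6)/2 × 0.5 = 28.6
  [2.5→3.5]: (54.6+45.5)/2 × 1 = 50.05
  [3.5→4]: (45.5+41.5)/2 × 0.5 = 21.75
  [4→6]: (41.5+28.8)/2 × 2 = 70.3
  [6→8]: (28.8+20.0)/2 × 2 = 48.8
  [8→8.5]: (20.0+18.2)/2 × 0.5 = 9.55
  Sum = 374.95 ng/mL·h

AUC = 375 ng/mL·h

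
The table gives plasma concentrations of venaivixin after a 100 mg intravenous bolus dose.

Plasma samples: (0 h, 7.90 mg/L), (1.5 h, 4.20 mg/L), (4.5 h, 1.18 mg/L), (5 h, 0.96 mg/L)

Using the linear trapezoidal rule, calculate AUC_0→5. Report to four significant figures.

Trapezoidal AUC_0→5:
  [0→1.5]: (7.90+4.20)/2 × 1.5 = 9.075
  [1.5→4.5]: (4.20+1.18)/2 × 3 = 8.07
  [4.5→5]: (1.18+0.96)/2 × 0.5 = 0.535
  Sum = 17.68 mg/L·h

AUC = 17.68 mg/L·h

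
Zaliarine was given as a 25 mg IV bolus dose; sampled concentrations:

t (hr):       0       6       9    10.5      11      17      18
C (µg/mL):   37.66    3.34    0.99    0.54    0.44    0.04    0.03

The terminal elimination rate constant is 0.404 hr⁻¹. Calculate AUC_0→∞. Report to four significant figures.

Trapezoidal AUC_0→18:
  [0→6]: (37.66+3.34)/2 × 6 = 123.0
  [6→9]: (3.34+0.99)/2 × 3 = 6.495
  [9→10.5]: (0.99+0.54)/2 × 1.5 = 1.1475
  [10.5→11]: (0.54+0.44)/2 × 0.5 = 0.245
  [11→17]: (0.44+0.04)/2 × 6 = 1.44
  [17→18]: (0.04+0.03)/2 × 1 = 0.035
  Sum = 132.3625 µg/mL·hr
Extrapolated tail: C_last / k_e = 0.03 / 0.404 = 0.074
AUC_0→∞ = 132.3625 + 0.074 = 132.4365 µg/mL·hr

AUC = 132.4 µg/mL·hr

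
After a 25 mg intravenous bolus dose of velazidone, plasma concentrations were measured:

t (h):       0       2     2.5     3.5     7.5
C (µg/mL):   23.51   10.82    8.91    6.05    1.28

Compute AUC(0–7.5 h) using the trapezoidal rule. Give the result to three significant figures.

Trapezoidal AUC_0→7.5:
  [0→2]: (23.51+10.82)/2 × 2 = 34.33
  [2→2.5]: (10.82+8.91)/2 × 0.5 = 4.9325
  [2.5→3.5]: (8.91+6.05)/2 × 1 = 7.48
  [3.5→7.5]: (6.05+1.28)/2 × 4 = 14.66
  Sum = 61.4025 µg/mL·h

AUC = 61.4 µg/mL·h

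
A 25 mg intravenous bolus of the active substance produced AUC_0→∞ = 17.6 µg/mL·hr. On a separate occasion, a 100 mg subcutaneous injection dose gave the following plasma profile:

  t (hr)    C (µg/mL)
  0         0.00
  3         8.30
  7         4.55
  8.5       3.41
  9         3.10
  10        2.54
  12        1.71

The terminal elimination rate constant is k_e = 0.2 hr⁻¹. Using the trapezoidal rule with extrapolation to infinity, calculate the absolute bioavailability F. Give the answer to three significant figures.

Trapezoidal AUC_0→12 (subcutaneous injection):
  [0→3]: (0.00+8.30)/2 × 3 = 12.45
  [3→7]: (8.30+4.55)/2 × 4 = 25.7
  [7→8.5]: (4.55+3.41)/2 × 1.5 = 5.97
  [8.5→9]: (3.41+3.10)/2 × 0.5 = 1.6275
  [9→10]: (3.10+2.54)/2 × 1 = 2.82
  [10→12]: (2.54+1.71)/2 × 2 = 4.25
  Sum = 52.8175 µg/mL·hr
Tail: C_last/k_e = 1.71/0.2 = 8.550
AUC_0→∞ (subcutaneous injection) = 52.8175 + 8.550 = 61.3675 µg/mL·hr
F = (AUC_ev/D_ev)/(AUC_iv/D_iv) = (61.3675/100)/(17.6/25) = 0.613675/0.704 = 0.8717

F = 0.872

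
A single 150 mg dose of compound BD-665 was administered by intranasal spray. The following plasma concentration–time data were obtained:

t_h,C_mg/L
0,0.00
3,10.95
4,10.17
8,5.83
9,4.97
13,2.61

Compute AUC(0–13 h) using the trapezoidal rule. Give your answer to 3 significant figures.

Trapezoidal AUC_0→13:
  [0→3]: (0.00+10.95)/2 × 3 = 16.425
  [3→4]: (10.95+10.17)/2 × 1 = 10.56
  [4→8]: (10.17+5.83)/2 × 4 = 32.0
  [8→9]: (5.83+4.97)/2 × 1 = 5.4
  [9→13]: (4.97+2.61)/2 × 4 = 15.16
  Sum = 79.545 mg/L·h

AUC = 79.5 mg/L·h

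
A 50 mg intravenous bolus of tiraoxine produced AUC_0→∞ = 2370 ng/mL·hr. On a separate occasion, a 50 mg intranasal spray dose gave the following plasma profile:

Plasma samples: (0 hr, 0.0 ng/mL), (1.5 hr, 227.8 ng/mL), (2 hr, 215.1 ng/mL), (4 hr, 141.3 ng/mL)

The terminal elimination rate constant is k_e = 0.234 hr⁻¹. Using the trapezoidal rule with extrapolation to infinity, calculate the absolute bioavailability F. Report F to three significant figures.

Trapezoidal AUC_0→4 (intranasal spray):
  [0→1.5]: (0.0+227.8)/2 × 1.5 = 170.85
  [1.5→2]: (227.8+215.1)/2 × 0.5 = 110.725
  [2→4]: (215.1+141.3)/2 × 2 = 356.4
  Sum = 637.975 ng/mL·hr
Tail: C_last/k_e = 141.3/0.234 = 603.846
AUC_0→∞ (intranasal spray) = 637.975 + 603.846 = 1241.821 ng/mL·hr
F = (AUC_ev/D_ev)/(AUC_iv/D_iv) = (1241.821/50)/(2370/50) = 24.83642/47.4 = 0.5240

F = 0.524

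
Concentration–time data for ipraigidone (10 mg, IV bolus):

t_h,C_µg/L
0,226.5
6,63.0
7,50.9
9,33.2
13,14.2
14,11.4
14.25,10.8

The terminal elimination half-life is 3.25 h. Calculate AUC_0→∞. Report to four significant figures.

AUC = 1171 µg/L·h

Trapezoidal AUC_0→14.25:
  [0→6]: (226.5+63.0)/2 × 6 = 868.5
  [6→7]: (63.0+50.9)/2 × 1 = 56.95
  [7→9]: (50.9+33.2)/2 × 2 = 84.1
  [9→13]: (33.2+14.2)/2 × 4 = 94.8
  [13→14]: (14.2+11.4)/2 × 1 = 12.8
  [14→14.25]: (11.4+10.8)/2 × 0.25 = 2.775
  Sum = 1119.925 µg/L·h
k_e = ln2 / t½ = 0.693147 / 3.25 = 0.2133 h^-1
Extrapolated tail: C_last / k_e = 10.8 / 0.2133 = 50.633
AUC_0→∞ = 1119.925 + 50.633 = 1170.558 µg/L·h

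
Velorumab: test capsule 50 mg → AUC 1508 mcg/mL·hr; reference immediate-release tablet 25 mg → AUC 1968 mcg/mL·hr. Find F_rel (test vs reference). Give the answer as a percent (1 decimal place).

F_rel = 38.3%

F_rel = (AUC_test/D_test) / (AUC_ref/D_ref)
      = (1508/50) / (1968/25)
      = 30.16 / 78.72 = 0.3831 = 38.31%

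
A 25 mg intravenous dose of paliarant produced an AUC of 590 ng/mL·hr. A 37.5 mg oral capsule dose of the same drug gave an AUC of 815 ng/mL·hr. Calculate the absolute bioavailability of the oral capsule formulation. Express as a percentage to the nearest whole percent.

F = 92%

F = (AUC_ev / D_ev) / (AUC_iv / D_iv)
  = (815/37.5) / (590/25)
  = 21.7333 / 23.6 = 0.9209
  = 92.09%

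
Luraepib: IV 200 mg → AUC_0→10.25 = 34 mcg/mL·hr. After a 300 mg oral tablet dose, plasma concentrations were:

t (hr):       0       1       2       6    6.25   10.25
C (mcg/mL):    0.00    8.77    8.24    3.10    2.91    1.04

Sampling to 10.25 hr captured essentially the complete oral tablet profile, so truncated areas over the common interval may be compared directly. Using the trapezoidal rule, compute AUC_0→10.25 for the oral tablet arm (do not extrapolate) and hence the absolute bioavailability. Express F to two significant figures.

F = 0.87

Trapezoidal AUC_0→10.25 (oral tablet):
  [0→1]: (0.00+8.77)/2 × 1 = 4.385
  [1→2]: (8.77+8.24)/2 × 1 = 8.505
  [2→6]: (8.24+3.10)/2 × 4 = 22.68
  [6→6.25]: (3.10+2.91)/2 × 0.25 = 0.75125
  [6.25→10.25]: (2.91+1.04)/2 × 4 = 7.9
  Sum = 44.22125 mcg/mL·hr
F = (AUC_ev/D_ev)/(AUC_iv/D_iv) = (44.22125/300)/(34/200) = 0.147404/0.17 = 0.8671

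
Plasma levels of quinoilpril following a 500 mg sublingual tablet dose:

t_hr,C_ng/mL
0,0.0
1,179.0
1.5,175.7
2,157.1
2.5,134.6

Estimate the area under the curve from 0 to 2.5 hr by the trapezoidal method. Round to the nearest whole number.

Trapezoidal AUC_0→2.5:
  [0→1]: (0.0+179.0)/2 × 1 = 89.5
  [1→1.5]: (179.0+175.7)/2 × 0.5 = 88.675
  [1.5→2]: (175.7+157.1)/2 × 0.5 = 83.2
  [2→2.5]: (157.1+134.6)/2 × 0.5 = 72.925
  Sum = 334.3 ng/mL·hr

AUC = 334 ng/mL·hr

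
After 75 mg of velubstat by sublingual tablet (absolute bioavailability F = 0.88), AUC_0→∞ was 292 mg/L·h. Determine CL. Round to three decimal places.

CL = 0.226 L/h

CL = F × Dose / AUC_0→∞
   = 0.88 × 75 / 292 = 0.226027 L/h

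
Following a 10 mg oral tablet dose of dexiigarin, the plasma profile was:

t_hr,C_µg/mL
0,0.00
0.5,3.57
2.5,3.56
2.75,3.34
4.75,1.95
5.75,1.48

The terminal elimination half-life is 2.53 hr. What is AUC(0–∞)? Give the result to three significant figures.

Trapezoidal AUC_0→5.75:
  [0→0.5]: (0.00+3.57)/2 × 0.5 = 0.8925
  [0.5→2.5]: (3.57+3.56)/2 × 2 = 7.13
  [2.5→2.75]: (3.56+3.34)/2 × 0.25 = 0.8625
  [2.75→4.75]: (3.34+1.95)/2 × 2 = 5.29
  [4.75→5.75]: (1.95+1.48)/2 × 1 = 1.715
  Sum = 15.89 µg/mL·hr
k_e = ln2 / t½ = 0.693147 / 2.53 = 0.2740 hr^-1
Extrapolated tail: C_last / k_e = 1.48 / 0.274 = 5.401
AUC_0→∞ = 15.89 + 5.401 = 21.291 µg/mL·hr

AUC = 21.3 µg/mL·hr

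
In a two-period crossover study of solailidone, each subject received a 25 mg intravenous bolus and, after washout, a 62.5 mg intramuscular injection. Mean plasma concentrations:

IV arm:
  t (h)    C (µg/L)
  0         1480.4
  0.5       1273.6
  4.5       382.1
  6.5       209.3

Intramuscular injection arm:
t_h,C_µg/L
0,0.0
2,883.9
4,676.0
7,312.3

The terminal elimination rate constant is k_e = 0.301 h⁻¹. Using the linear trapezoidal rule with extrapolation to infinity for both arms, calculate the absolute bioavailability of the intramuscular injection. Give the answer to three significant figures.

Trapezoidal AUC_0→6.5 (IV):
  [0→0.5]: (1480.4+1273.6)/2 × 0.5 = 688.5
  [0.5→4.5]: (1273.6+382.1)/2 × 4 = 3311.4
  [4.5→6.5]: (382.1+209.3)/2 × 2 = 591.4
  Sum = 4591.3 µg/L·h
IV tail: 209.3/0.301 = 695.349; AUC_iv,0→∞ = 4591.3 + 695.349 = 5286.649 µg/L·h
Trapezoidal AUC_0→7 (intramuscular injection):
  [0→2]: (0.0+883.9)/2 × 2 = 883.9
  [2→4]: (883.9+676.0)/2 × 2 = 1559.9
  [4→7]: (676.0+312.3)/2 × 3 = 1482.45
  Sum = 3926.25 µg/L·h
intramuscular injection tail: 312.3/0.301 = 1037.542; AUC_ev,0→∞ = 3926.25 + 1037.542 = 4963.792 µg/L·h
F = (AUC_ev/D_ev)/(AUC_iv/D_iv) = (4963.792/62.5)/(5286.649/25) = 79.420672/211.46596 = 0.3756

F = 0.376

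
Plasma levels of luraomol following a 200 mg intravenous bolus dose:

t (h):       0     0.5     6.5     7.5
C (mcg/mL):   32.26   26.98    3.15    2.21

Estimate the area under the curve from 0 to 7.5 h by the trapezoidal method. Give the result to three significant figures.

Trapezoidal AUC_0→7.5:
  [0→0.5]: (32.26+26.98)/2 × 0.5 = 14.81
  [0.5→6.5]: (26.98+3.15)/2 × 6 = 90.39
  [6.5→7.5]: (3.15+2.21)/2 × 1 = 2.68
  Sum = 107.88 mcg/mL·h

AUC = 108 mcg/mL·h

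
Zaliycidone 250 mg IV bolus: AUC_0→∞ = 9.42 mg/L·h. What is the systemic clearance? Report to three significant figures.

CL = 26.5 L/h

CL = Dose_iv / AUC_0→∞
   = 250 / 9.42 = 26.5393 L/h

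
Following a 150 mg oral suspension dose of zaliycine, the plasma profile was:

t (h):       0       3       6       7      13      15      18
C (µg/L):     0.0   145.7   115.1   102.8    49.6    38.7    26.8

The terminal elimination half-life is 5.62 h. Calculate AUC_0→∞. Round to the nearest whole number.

Trapezoidal AUC_0→18:
  [0→3]: (0.0+145.7)/2 × 3 = 218.55
  [3→6]: (145.7+115.1)/2 × 3 = 391.2
  [6→7]: (115.1+102.8)/2 × 1 = 108.95
  [7→13]: (102.8+49.6)/2 × 6 = 457.2
  [13→15]: (49.6+38.7)/2 × 2 = 88.3
  [15→18]: (38.7+26.8)/2 × 3 = 98.25
  Sum = 1362.45 µg/L·h
k_e = ln2 / t½ = 0.693147 / 5.62 = 0.1233 h^-1
Extrapolated tail: C_last / k_e = 26.8 / 0.1233 = 217.356
AUC_0→∞ = 1362.45 + 217.356 = 1579.806 µg/L·h

AUC = 1580 µg/L·h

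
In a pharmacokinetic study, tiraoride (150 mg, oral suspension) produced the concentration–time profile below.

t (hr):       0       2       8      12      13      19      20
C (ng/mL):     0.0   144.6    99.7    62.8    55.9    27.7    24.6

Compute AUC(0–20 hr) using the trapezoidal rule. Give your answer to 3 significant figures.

Trapezoidal AUC_0→20:
  [0→2]: (0.0+144.6)/2 × 2 = 144.6
  [2→8]: (144.6+99.7)/2 × 6 = 732.9
  [8→12]: (99.7+62.8)/2 × 4 = 325.0
  [12→13]: (62.8+55.9)/2 × 1 = 59.35
  [13→19]: (55.9+27.7)/2 × 6 = 250.8
  [19→20]: (27.7+24.6)/2 × 1 = 26.15
  Sum = 1538.8 ng/mL·hr

AUC = 1540 ng/mL·hr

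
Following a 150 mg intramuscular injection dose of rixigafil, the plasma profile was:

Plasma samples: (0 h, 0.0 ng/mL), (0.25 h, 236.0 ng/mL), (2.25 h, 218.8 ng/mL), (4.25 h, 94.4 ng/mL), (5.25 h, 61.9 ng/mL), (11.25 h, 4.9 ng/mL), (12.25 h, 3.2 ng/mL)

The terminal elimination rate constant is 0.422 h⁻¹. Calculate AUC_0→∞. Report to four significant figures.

AUC = 1088 ng/mL·h

Trapezoidal AUC_0→12.25:
  [0→0.25]: (0.0+236.0)/2 × 0.25 = 29.5
  [0.25→2.25]: (236.0+218.8)/2 × 2 = 454.8
  [2.25→4.25]: (218.8+94.4)/2 × 2 = 313.2
  [4.25→5.25]: (94.4+61.9)/2 × 1 = 78.15
  [5.25→11.25]: (61.9+4.9)/2 × 6 = 200.4
  [11.25→12.25]: (4.9+3.2)/2 × 1 = 4.05
  Sum = 1080.1 ng/mL·h
Extrapolated tail: C_last / k_e = 3.2 / 0.422 = 7.583
AUC_0→∞ = 1080.1 + 7.583 = 1087.683 ng/mL·h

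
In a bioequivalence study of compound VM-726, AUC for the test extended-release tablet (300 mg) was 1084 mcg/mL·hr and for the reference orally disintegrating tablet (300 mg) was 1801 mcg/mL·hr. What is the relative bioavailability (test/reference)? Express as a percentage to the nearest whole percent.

F_rel = 60%

F_rel = (AUC_test/D_test) / (AUC_ref/D_ref)
      = (1084/300) / (1801/300)
      = 3.61333 / 6.00333 = 0.6019 = 60.19%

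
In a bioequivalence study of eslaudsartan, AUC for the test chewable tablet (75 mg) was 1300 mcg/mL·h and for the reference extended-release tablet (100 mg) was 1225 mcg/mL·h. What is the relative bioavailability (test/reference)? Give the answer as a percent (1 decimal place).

F_rel = 141.5%

F_rel = (AUC_test/D_test) / (AUC_ref/D_ref)
      = (1300/75) / (1225/100)
      = 17.3333 / 12.25 = 1.4150 = 141.50%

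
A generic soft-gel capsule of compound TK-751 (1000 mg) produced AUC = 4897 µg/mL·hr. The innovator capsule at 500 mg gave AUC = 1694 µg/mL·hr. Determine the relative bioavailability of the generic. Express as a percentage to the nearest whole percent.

F_rel = 145%

F_rel = (AUC_test/D_test) / (AUC_ref/D_ref)
      = (4897/1000) / (1694/500)
      = 4.897 / 3.388 = 1.4454 = 144.54%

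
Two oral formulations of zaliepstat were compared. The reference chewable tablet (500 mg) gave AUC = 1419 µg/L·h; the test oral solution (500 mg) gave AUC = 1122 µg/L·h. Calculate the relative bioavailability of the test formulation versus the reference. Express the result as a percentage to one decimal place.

F_rel = 79.1%

F_rel = (AUC_test/D_test) / (AUC_ref/D_ref)
      = (1122/500) / (1419/500)
      = 2.244 / 2.838 = 0.7907 = 79.07%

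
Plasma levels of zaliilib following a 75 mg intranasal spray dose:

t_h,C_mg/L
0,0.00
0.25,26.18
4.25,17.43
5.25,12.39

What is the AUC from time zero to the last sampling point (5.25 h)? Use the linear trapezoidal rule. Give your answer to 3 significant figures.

Trapezoidal AUC_0→5.25:
  [0→0.25]: (0.00+26.18)/2 × 0.25 = 3.2725
  [0.25→4.25]: (26.18+17.43)/2 × 4 = 87.22
  [4.25→5.25]: (17.43+12.39)/2 × 1 = 14.91
  Sum = 105.4025 mg/L·h

AUC = 105 mg/L·h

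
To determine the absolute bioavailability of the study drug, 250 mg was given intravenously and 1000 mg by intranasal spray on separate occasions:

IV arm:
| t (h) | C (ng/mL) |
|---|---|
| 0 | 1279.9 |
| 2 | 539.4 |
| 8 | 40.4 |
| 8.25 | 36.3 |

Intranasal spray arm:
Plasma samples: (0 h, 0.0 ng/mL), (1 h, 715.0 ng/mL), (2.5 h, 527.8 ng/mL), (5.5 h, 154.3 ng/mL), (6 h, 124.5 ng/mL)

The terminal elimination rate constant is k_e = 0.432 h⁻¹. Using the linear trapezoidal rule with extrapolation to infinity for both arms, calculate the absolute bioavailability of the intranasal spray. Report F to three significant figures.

F = 0.183

Trapezoidal AUC_0→8.25 (IV):
  [0→2]: (1279.9+539.4)/2 × 2 = 1819.3
  [2→8]: (539.4+40.4)/2 × 6 = 1739.4
  [8→8.25]: (40.4+36.3)/2 × 0.25 = 9.5875
  Sum = 3568.2875 ng/mL·h
IV tail: 36.3/0.432 = 84.028; AUC_iv,0→∞ = 3568.2875 + 84.028 = 3652.3155 ng/mL·h
Trapezoidal AUC_0→6 (intranasal spray):
  [0→1]: (0.0+715.0)/2 × 1 = 357.5
  [1→2.5]: (715.0+527.8)/2 × 1.5 = 932.1
  [2.5→5.5]: (527.8+154.3)/2 × 3 = 1023.15
  [5.5→6]: (154.3+124.5)/2 × 0.5 = 69.7
  Sum = 2382.45 ng/mL·h
intranasal spray tail: 124.5/0.432 = 288.194; AUC_ev,0→∞ = 2382.45 + 288.194 = 2670.644 ng/mL·h
F = (AUC_ev/D_ev)/(AUC_iv/D_iv) = (2670.644/1000)/(3652.3155/250) = 2.670644/14.609262 = 0.1828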